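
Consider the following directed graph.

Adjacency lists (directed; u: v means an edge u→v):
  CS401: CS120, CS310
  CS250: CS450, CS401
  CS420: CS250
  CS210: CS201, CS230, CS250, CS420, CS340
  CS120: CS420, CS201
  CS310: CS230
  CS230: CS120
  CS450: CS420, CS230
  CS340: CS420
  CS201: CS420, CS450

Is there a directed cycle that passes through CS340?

No

CS340 lies on a cycle iff there is a path from CS340 back to itself.
Exploring from CS340, it never reaches itself; equivalently, its strongly connected component is a singleton.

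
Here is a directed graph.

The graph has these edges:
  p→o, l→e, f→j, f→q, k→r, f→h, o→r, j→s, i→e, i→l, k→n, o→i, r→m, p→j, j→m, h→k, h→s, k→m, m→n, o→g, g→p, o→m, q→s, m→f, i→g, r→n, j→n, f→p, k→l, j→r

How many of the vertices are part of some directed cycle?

A vertex is on a directed cycle iff it belongs to a strongly connected component of size ≥ 2 (or has a self-loop).
The vertices on cycles are {f, g, h, i, j, k, m, o, p, r} — 10 in total.

10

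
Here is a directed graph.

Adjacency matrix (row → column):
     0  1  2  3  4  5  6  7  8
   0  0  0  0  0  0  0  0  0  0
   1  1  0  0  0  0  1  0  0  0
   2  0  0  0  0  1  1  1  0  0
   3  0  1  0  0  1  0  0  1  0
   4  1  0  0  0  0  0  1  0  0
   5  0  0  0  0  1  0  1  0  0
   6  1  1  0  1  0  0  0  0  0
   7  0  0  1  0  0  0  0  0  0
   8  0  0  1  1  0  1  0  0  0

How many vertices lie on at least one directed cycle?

A vertex is on a directed cycle iff it belongs to a strongly connected component of size ≥ 2 (or has a self-loop).
The vertices on cycles are {1, 2, 3, 4, 5, 6, 7} — 7 in total.

7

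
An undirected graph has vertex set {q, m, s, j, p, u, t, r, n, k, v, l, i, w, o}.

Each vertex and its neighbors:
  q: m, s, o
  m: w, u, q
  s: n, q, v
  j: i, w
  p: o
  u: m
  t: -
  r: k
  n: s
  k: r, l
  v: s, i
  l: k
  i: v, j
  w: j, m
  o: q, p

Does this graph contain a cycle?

Yes

DFS, tracking each vertex's parent; an edge to a visited non-parent vertex closes a cycle.
Start from j:
visit j (parent –)
  visit i (parent j)
    visit v (parent i)
      visit s (parent v)
        visit n (parent s)
          n–s: parent, skip
        visit q (parent s)
          visit m (parent q)
            visit w (parent m)
              w–j: j visited and ≠ parent → cycle
Cycle: j – i – v – s – q – m – w – j.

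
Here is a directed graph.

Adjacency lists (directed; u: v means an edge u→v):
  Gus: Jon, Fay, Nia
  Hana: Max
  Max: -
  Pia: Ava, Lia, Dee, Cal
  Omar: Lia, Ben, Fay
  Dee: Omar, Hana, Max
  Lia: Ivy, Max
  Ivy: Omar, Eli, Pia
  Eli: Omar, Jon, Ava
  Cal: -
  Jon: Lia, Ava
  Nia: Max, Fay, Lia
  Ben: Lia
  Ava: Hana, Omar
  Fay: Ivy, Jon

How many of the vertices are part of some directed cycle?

10

A vertex is on a directed cycle iff it belongs to a strongly connected component of size ≥ 2 (or has a self-loop).
The vertices on cycles are {Ava, Ben, Dee, Eli, Fay, Ivy, Jon, Lia, Pia, Omar} — 10 in total.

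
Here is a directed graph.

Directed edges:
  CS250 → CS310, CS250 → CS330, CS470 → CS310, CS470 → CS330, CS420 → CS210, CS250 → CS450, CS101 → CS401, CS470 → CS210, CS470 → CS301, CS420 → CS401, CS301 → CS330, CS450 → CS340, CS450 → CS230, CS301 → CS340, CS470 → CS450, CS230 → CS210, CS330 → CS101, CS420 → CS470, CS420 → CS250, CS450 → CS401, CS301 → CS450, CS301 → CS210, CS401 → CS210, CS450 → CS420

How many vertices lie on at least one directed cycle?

A vertex is on a directed cycle iff it belongs to a strongly connected component of size ≥ 2 (or has a self-loop).
The vertices on cycles are {CS250, CS301, CS420, CS450, CS470} — 5 in total.

5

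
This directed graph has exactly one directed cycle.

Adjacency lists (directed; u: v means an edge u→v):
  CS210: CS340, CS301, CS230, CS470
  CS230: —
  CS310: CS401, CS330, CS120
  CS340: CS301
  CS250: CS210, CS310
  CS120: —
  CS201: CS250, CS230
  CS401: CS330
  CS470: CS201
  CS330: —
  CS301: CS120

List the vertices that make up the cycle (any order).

CS201, CS210, CS250, CS470

DFS with gray/black marking from CS250:
CS250 gray
  CS210 gray
    CS340 gray
      CS301 gray
        CS120 gray
        CS120 black
      CS301 black
    CS340 black
    CS210→CS301: CS301 black — skip
    CS230 gray
    CS230 black
    CS470 gray
      CS201 gray
        CS201→CS250: CS250 is gray → back edge
Back edge closes the cycle CS250 → CS210 → CS470 → CS201 → CS250; its vertices are {CS201, CS210, CS250, CS470}.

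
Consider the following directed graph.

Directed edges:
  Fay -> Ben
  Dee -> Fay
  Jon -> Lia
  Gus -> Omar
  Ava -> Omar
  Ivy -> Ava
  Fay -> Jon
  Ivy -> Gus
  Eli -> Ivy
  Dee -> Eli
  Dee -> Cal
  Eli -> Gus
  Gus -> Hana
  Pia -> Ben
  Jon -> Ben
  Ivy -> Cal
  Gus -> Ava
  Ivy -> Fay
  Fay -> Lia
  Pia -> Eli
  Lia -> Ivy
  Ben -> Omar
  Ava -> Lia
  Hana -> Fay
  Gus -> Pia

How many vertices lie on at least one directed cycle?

A vertex is on a directed cycle iff it belongs to a strongly connected component of size ≥ 2 (or has a self-loop).
The vertices on cycles are {Ava, Eli, Fay, Gus, Ivy, Jon, Lia, Pia, Hana} — 9 in total.

9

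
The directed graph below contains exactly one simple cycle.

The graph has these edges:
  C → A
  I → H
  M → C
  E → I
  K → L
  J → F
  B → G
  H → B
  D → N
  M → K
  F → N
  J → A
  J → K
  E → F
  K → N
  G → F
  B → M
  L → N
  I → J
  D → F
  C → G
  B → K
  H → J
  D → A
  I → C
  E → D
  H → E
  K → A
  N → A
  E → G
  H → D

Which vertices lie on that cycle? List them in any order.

DFS with gray/black marking from E:
E gray
  I gray
    J gray
      A gray
      A black
      K gray
        K→A: A black — skip
        L gray
          N gray
            N→A: A black — skip
          N black
        L black
        K→N: N black — skip
      K black
      F gray
        F→N: N black — skip
      F black
    J black
    H gray
      B gray
        B→K: K black — skip
        G gray
          G→F: F black — skip
        G black
        M gray
          C gray
            C→G: G black — skip
            C→A: A black — skip
          C black
          M→K: K black — skip
        M black
      B black
      H→J: J black — skip
      D gray
        D→A: A black — skip
        D→F: F black — skip
        D→N: N black — skip
      D black
      H→E: E is gray → back edge
Back edge closes the cycle E → I → H → E; its vertices are {E, H, I}.

E, H, I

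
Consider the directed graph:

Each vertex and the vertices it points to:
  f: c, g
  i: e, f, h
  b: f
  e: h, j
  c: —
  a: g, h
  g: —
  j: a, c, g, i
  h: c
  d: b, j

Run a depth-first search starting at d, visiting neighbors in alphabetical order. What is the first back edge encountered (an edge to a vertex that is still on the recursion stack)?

DFS from d (visiting neighbors in alphabetical order); mark gray on enter, black on exit:
d gray
  b gray
    f gray
      c gray
      c black
      g gray
      g black
    f black
  b black
  j gray
    a gray
      a→g: g black — skip
      h gray
        h→c: c black — skip
      h black
    a black
    j→c: c black — skip
    j→g: g black — skip
    i gray
      e gray
        e→h: h black — skip
        e→j: j is gray → back edge
First back edge: e → j.

e->j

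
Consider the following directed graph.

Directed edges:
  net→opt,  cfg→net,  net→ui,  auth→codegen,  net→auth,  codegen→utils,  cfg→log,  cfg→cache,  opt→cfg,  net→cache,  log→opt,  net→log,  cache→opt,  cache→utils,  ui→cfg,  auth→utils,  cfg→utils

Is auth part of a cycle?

No

auth lies on a cycle iff there is a path from auth back to itself.
Exploring from auth, it never reaches itself; equivalently, its strongly connected component is a singleton.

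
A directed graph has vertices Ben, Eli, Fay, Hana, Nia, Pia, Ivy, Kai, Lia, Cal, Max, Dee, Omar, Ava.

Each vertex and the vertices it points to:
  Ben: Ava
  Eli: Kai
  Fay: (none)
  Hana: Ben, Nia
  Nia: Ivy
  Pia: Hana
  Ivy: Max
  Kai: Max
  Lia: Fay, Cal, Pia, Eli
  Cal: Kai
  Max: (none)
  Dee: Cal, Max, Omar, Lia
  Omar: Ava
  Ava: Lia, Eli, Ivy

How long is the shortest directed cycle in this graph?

For each vertex v, BFS finds the shortest path from v back to v.
The shortest such closed walk is Lia → Pia → Hana → Ben → Ava → Lia, length 5.

5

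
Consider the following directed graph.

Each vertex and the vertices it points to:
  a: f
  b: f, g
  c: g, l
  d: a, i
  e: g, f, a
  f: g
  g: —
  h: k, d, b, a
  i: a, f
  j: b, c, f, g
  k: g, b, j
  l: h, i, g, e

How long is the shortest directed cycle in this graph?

5

For each vertex v, BFS finds the shortest path from v back to v.
The shortest such closed walk is c → l → h → k → j → c, length 5.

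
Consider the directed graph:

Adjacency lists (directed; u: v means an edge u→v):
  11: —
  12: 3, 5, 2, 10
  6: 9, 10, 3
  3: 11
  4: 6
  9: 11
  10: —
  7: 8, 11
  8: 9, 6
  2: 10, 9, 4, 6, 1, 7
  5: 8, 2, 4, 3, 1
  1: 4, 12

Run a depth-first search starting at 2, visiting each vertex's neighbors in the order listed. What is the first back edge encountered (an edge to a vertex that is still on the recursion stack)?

5->2

DFS from 2 (visiting each vertex's neighbors in the order listed); mark gray on enter, black on exit:
2 gray
  10 gray
  10 black
  9 gray
    11 gray
    11 black
  9 black
  4 gray
    6 gray
      6→9: 9 black — skip
      6→10: 10 black — skip
      3 gray
        3→11: 11 black — skip
      3 black
    6 black
  4 black
  2→6: 6 black — skip
  1 gray
    1→4: 4 black — skip
    12 gray
      12→3: 3 black — skip
      5 gray
        8 gray
          8→9: 9 black — skip
          8→6: 6 black — skip
        8 black
        5→2: 2 is gray → back edge
First back edge: 5 → 2.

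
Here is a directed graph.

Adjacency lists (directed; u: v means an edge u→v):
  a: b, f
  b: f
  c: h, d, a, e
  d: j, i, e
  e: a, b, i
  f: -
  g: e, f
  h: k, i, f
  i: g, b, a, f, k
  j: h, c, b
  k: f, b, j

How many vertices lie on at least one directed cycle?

8

A vertex is on a directed cycle iff it belongs to a strongly connected component of size ≥ 2 (or has a self-loop).
The vertices on cycles are {c, d, e, g, h, i, j, k} — 8 in total.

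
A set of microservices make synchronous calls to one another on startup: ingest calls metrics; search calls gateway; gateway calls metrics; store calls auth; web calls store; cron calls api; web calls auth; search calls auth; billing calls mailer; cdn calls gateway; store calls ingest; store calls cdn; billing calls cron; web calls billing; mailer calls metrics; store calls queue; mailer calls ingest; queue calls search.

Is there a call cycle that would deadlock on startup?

DFS with white/gray/black marking, starting from search:
search gray
  gateway gray
    metrics gray
    metrics black
  gateway black
  auth gray
  auth black
search black
billing gray
  cron gray
    api gray
    api black
  cron black
  mailer gray
    ingest gray
      ingest→metrics: metrics black — skip
    ingest black
    mailer→metrics: metrics black — skip
  mailer black
billing black
cdn gray
  cdn→gateway: gateway black — skip
cdn black
queue gray
  queue→search: search black — skip
queue black
web gray
  web→auth: auth black — skip
  web→billing: billing black — skip
  store gray
    store→auth: auth black — skip
    store→ingest: ingest black — skip
    store→cdn: cdn black — skip
    store→queue: queue black — skip
  store black
web black
Every edge goes to a white or black vertex — no back edge, so the graph is acyclic.

No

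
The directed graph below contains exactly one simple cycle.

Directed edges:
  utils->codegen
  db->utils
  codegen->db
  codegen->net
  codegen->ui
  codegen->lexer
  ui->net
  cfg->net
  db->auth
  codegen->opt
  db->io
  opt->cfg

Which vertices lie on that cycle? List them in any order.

DFS with gray/black marking from codegen:
codegen gray
  db gray
    utils gray
      utils→codegen: codegen is gray → back edge
Back edge closes the cycle codegen → db → utils → codegen; its vertices are {db, utils, codegen}.

db, utils, codegen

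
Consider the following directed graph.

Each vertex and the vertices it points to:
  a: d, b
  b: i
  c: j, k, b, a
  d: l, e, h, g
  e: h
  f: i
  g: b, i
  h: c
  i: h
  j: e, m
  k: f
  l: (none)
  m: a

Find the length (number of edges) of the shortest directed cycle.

4

For each vertex v, BFS finds the shortest path from v back to v.
The shortest such closed walk is c → a → d → h → c, length 4.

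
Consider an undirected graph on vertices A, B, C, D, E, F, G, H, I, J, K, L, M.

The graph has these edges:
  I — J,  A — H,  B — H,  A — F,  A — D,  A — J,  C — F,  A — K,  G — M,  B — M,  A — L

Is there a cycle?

DFS, tracking each vertex's parent; an edge to a visited non-parent vertex closes a cycle.
Start from F:
visit F (parent –)
  visit C (parent F)
    C–F: parent, skip
  visit A (parent F)
    visit L (parent A)
      L–A: parent, skip
    A–F: parent, skip
    visit J (parent A)
      visit I (parent J)
        I–J: parent, skip
      J–A: parent, skip
    visit K (parent A)
      K–A: parent, skip
    visit H (parent A)
      H–A: parent, skip
      visit B (parent H)
        B–H: parent, skip
        visit M (parent B)
          visit G (parent M)
            G–M: parent, skip
          M–B: parent, skip
    visit D (parent A)
      D–A: parent, skip
visit E (parent –)
No non-parent visited neighbor found — the graph is a forest.

No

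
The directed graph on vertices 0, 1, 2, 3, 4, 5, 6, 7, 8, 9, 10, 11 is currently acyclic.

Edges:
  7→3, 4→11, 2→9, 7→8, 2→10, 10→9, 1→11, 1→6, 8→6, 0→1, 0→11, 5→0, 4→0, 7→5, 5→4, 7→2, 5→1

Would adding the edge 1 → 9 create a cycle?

No

Adding 1→9 creates a cycle iff 9 can already reach 1.
Explore from 9: no path reaches 1. The graph stays acyclic.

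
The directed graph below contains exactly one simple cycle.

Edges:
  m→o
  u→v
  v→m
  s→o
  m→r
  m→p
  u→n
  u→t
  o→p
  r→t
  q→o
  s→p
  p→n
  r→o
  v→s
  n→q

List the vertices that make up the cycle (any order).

n, o, p, q

DFS with gray/black marking from n:
n gray
  q gray
    o gray
      p gray
        p→n: n is gray → back edge
Back edge closes the cycle n → q → o → p → n; its vertices are {n, o, p, q}.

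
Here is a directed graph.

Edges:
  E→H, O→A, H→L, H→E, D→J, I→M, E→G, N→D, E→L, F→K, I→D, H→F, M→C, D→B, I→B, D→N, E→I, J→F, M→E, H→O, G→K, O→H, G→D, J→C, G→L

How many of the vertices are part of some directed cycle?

7

A vertex is on a directed cycle iff it belongs to a strongly connected component of size ≥ 2 (or has a self-loop).
The vertices on cycles are {D, E, H, I, M, N, O} — 7 in total.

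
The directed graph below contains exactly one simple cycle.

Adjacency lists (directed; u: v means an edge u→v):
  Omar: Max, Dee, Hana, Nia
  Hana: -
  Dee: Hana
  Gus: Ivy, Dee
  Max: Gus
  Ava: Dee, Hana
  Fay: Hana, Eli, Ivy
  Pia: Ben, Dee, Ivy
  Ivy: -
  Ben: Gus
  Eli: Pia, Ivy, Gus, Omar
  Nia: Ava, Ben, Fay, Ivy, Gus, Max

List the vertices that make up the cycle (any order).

Eli, Fay, Nia, Omar

DFS with gray/black marking from Nia:
Nia gray
  Ava gray
    Dee gray
      Hana gray
      Hana black
    Dee black
    Ava→Hana: Hana black — skip
  Ava black
  Ben gray
    Gus gray
      Ivy gray
      Ivy black
      Gus→Dee: Dee black — skip
    Gus black
  Ben black
  Fay gray
    Fay→Hana: Hana black — skip
    Eli gray
      Pia gray
        Pia→Ben: Ben black — skip
        Pia→Dee: Dee black — skip
        Pia→Ivy: Ivy black — skip
      Pia black
      Eli→Ivy: Ivy black — skip
      Eli→Gus: Gus black — skip
      Omar gray
        Max gray
          Max→Gus: Gus black — skip
        Max black
        Omar→Dee: Dee black — skip
        Omar→Hana: Hana black — skip
        Omar→Nia: Nia is gray → back edge
Back edge closes the cycle Nia → Fay → Eli → Omar → Nia; its vertices are {Eli, Fay, Nia, Omar}.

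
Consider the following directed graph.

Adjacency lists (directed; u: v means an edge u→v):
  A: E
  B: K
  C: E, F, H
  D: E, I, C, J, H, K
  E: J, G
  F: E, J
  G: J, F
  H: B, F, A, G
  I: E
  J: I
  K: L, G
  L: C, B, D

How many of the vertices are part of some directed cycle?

A vertex is on a directed cycle iff it belongs to a strongly connected component of size ≥ 2 (or has a self-loop).
The vertices on cycles are {B, C, D, E, F, G, H, I, J, K, L} — 11 in total.

11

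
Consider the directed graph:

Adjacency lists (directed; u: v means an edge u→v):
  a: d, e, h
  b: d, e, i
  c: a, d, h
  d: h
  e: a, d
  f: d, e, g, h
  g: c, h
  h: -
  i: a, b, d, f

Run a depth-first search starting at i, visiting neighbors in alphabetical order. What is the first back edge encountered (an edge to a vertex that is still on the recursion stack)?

DFS from i (visiting neighbors in alphabetical order); mark gray on enter, black on exit:
i gray
  a gray
    d gray
      h gray
      h black
    d black
    e gray
      e→a: a is gray → back edge
First back edge: e → a.

e->a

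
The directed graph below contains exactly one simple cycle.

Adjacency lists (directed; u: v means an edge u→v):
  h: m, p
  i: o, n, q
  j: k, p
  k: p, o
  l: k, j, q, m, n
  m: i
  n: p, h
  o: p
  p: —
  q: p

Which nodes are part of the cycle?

DFS with gray/black marking from m:
m gray
  i gray
    o gray
      p gray
      p black
    o black
    n gray
      n→p: p black — skip
      h gray
        h→m: m is gray → back edge
Back edge closes the cycle m → i → n → h → m; its vertices are {h, i, m, n}.

h, i, m, n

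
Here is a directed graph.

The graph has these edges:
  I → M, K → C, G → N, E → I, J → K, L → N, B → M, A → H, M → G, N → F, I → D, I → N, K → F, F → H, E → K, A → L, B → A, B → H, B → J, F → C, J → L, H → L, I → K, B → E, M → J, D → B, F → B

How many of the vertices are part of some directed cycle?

13

A vertex is on a directed cycle iff it belongs to a strongly connected component of size ≥ 2 (or has a self-loop).
The vertices on cycles are {A, B, D, E, F, G, H, I, J, K, L, M, N} — 13 in total.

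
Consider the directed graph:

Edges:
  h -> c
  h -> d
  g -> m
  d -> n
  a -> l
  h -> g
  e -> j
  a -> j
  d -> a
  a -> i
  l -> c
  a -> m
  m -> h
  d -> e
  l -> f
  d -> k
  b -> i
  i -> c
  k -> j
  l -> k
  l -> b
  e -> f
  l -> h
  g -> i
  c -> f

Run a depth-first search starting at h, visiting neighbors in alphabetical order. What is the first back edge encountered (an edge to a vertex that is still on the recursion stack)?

l->h

DFS from h (visiting neighbors in alphabetical order); mark gray on enter, black on exit:
h gray
  c gray
    f gray
    f black
  c black
  d gray
    a gray
      i gray
        i→c: c black — skip
      i black
      j gray
      j black
      l gray
        b gray
          b→i: i black — skip
        b black
        l→c: c black — skip
        l→f: f black — skip
        l→h: h is gray → back edge
First back edge: l → h.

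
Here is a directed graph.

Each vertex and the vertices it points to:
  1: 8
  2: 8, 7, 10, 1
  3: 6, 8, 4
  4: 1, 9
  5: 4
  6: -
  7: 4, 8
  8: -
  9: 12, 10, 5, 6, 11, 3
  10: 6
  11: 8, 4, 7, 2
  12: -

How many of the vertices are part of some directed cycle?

A vertex is on a directed cycle iff it belongs to a strongly connected component of size ≥ 2 (or has a self-loop).
The vertices on cycles are {2, 3, 4, 5, 7, 9, 11} — 7 in total.

7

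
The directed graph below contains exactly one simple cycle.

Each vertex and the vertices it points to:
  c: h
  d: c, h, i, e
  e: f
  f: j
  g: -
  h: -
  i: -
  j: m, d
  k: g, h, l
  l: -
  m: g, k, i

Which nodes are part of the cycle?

DFS with gray/black marking from j:
j gray
  m gray
    g gray
    g black
    k gray
      k→g: g black — skip
      h gray
      h black
      l gray
      l black
    k black
    i gray
    i black
  m black
  d gray
    c gray
      c→h: h black — skip
    c black
    d→h: h black — skip
    d→i: i black — skip
    e gray
      f gray
        f→j: j is gray → back edge
Back edge closes the cycle j → d → e → f → j; its vertices are {d, e, f, j}.

d, e, f, j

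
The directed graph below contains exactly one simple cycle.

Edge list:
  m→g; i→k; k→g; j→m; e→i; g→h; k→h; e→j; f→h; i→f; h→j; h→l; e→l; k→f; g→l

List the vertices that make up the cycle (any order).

DFS with gray/black marking from j:
j gray
  m gray
    g gray
      l gray
      l black
      h gray
        h→l: l black — skip
        h→j: j is gray → back edge
Back edge closes the cycle j → m → g → h → j; its vertices are {g, h, j, m}.

g, h, j, m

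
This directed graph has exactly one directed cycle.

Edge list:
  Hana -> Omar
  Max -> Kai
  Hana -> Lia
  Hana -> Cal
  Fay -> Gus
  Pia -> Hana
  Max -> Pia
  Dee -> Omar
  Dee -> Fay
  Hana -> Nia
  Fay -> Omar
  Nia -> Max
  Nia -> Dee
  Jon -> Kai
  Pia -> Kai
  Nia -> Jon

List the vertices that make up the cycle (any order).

DFS with gray/black marking from Hana:
Hana gray
  Omar gray
  Omar black
  Cal gray
  Cal black
  Nia gray
    Max gray
      Pia gray
        Pia→Hana: Hana is gray → back edge
Back edge closes the cycle Hana → Nia → Max → Pia → Hana; its vertices are {Max, Nia, Pia, Hana}.

Max, Nia, Pia, Hana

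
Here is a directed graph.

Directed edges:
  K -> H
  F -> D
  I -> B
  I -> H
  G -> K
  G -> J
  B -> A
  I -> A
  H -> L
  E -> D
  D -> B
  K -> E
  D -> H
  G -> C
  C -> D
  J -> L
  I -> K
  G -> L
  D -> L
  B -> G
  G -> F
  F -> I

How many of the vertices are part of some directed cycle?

8

A vertex is on a directed cycle iff it belongs to a strongly connected component of size ≥ 2 (or has a self-loop).
The vertices on cycles are {B, C, D, E, F, G, I, K} — 8 in total.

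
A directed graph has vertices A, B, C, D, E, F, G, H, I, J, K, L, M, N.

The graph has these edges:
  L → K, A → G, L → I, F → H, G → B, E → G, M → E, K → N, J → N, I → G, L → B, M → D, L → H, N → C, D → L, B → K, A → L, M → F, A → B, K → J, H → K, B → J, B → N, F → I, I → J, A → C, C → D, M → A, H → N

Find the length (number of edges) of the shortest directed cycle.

For each vertex v, BFS finds the shortest path from v back to v.
The shortest such closed walk is C → D → L → K → N → C, length 5.

5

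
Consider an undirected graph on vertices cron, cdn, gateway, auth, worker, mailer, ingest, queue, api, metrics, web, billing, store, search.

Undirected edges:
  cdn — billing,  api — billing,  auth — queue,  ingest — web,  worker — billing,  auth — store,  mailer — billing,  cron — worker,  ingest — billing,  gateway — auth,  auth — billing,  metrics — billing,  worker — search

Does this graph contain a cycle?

No

DFS, tracking each vertex's parent; an edge to a visited non-parent vertex closes a cycle.
Start from store:
visit store (parent –)
  visit auth (parent store)
    visit queue (parent auth)
      queue–auth: parent, skip
    visit gateway (parent auth)
      gateway–auth: parent, skip
    auth–store: parent, skip
    visit billing (parent auth)
      billing–auth: parent, skip
      visit mailer (parent billing)
        mailer–billing: parent, skip
      visit api (parent billing)
        api–billing: parent, skip
      visit cdn (parent billing)
        cdn–billing: parent, skip
      visit worker (parent billing)
        worker–billing: parent, skip
        visit search (parent worker)
          search–worker: parent, skip
        visit cron (parent worker)
          cron–worker: parent, skip
      visit ingest (parent billing)
        ingest–billing: parent, skip
        visit web (parent ingest)
          web–ingest: parent, skip
      visit metrics (parent billing)
        metrics–billing: parent, skip
No non-parent visited neighbor found — the graph is a forest.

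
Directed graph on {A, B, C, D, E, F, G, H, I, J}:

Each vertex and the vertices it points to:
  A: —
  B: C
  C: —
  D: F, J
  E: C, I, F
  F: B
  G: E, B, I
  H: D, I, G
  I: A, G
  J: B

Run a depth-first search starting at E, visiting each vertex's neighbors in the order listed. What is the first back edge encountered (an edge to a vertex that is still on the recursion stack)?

G->E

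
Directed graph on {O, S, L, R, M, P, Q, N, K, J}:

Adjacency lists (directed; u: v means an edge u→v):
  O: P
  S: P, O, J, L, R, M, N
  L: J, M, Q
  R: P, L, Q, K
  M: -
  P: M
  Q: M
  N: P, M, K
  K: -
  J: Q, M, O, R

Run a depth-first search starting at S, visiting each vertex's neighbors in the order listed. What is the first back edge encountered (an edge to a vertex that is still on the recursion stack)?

L→J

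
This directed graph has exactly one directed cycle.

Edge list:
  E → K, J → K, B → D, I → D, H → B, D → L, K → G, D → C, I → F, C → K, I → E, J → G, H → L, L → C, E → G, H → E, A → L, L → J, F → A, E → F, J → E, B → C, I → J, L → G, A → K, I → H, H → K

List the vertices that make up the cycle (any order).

A, E, F, J, L

DFS with gray/black marking from F:
F gray
  A gray
    L gray
      J gray
        K gray
          G gray
          G black
        K black
        E gray
          E→F: F is gray → back edge
Back edge closes the cycle F → A → L → J → E → F; its vertices are {A, E, F, J, L}.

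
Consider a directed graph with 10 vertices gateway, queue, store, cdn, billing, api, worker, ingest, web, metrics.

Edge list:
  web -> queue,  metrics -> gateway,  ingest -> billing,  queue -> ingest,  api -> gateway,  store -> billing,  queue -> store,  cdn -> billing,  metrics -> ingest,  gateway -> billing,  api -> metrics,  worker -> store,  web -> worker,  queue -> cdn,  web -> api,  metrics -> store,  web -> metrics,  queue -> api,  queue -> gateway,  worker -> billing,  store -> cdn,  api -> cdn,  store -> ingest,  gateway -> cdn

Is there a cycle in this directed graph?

No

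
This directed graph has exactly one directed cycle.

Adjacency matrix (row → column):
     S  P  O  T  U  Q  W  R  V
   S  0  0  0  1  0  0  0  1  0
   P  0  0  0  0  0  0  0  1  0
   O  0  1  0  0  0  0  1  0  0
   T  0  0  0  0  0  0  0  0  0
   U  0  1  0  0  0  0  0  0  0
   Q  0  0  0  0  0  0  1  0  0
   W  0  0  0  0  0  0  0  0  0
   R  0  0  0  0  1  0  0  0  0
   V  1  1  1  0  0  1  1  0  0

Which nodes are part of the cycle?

P, R, U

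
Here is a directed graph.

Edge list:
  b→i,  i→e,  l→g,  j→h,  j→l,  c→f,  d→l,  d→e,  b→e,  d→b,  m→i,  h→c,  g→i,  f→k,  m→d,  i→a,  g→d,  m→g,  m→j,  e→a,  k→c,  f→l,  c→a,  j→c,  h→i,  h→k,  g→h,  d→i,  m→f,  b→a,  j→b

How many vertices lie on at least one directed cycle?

7

A vertex is on a directed cycle iff it belongs to a strongly connected component of size ≥ 2 (or has a self-loop).
The vertices on cycles are {c, d, f, g, h, k, l} — 7 in total.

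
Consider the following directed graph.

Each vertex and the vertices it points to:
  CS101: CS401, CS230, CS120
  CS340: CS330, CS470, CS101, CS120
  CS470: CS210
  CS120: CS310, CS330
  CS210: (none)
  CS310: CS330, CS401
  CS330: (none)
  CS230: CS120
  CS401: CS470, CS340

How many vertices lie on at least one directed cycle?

6

A vertex is on a directed cycle iff it belongs to a strongly connected component of size ≥ 2 (or has a self-loop).
The vertices on cycles are {CS101, CS120, CS230, CS310, CS340, CS401} — 6 in total.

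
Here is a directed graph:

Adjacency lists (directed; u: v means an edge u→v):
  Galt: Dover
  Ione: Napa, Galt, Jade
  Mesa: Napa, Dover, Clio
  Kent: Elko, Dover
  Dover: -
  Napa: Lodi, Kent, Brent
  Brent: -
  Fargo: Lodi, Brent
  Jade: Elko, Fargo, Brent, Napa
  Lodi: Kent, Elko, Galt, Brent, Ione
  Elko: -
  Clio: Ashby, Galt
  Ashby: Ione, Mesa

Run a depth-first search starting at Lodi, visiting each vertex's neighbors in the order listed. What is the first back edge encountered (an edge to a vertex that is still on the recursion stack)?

Napa→Lodi

DFS from Lodi (visiting each vertex's neighbors in the order listed); mark gray on enter, black on exit:
Lodi gray
  Kent gray
    Elko gray
    Elko black
    Dover gray
    Dover black
  Kent black
  Lodi→Elko: Elko black — skip
  Galt gray
    Galt→Dover: Dover black — skip
  Galt black
  Brent gray
  Brent black
  Ione gray
    Napa gray
      Napa→Lodi: Lodi is gray → back edge
First back edge: Napa → Lodi.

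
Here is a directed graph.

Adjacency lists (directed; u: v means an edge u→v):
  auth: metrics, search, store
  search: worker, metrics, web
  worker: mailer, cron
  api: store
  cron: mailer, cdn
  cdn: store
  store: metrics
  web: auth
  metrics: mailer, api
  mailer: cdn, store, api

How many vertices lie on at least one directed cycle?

A vertex is on a directed cycle iff it belongs to a strongly connected component of size ≥ 2 (or has a self-loop).
The vertices on cycles are {api, cdn, web, auth, store, mailer, search, metrics} — 8 in total.

8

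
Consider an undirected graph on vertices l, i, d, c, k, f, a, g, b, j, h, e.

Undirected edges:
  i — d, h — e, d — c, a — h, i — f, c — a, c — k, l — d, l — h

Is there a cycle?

DFS, tracking each vertex's parent; an edge to a visited non-parent vertex closes a cycle.
Start from i:
visit i (parent –)
  visit f (parent i)
    f–i: parent, skip
  visit d (parent i)
    visit c (parent d)
      visit a (parent c)
        a–c: parent, skip
        visit h (parent a)
          visit e (parent h)
            e–h: parent, skip
          visit l (parent h)
            l–d: d visited and ≠ parent → cycle
Cycle: d – c – a – h – l – d.

Yes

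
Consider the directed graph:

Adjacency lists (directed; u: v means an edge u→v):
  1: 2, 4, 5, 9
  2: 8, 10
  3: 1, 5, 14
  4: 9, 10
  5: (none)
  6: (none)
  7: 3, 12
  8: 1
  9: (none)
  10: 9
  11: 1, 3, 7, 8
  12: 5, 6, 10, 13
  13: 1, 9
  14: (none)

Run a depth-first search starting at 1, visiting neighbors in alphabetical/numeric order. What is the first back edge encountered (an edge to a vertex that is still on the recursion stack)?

DFS from 1 (visiting neighbors in alphabetical/numeric order); mark gray on enter, black on exit:
1 gray
  2 gray
    8 gray
      8→1: 1 is gray → back edge
First back edge: 8 → 1.

8->1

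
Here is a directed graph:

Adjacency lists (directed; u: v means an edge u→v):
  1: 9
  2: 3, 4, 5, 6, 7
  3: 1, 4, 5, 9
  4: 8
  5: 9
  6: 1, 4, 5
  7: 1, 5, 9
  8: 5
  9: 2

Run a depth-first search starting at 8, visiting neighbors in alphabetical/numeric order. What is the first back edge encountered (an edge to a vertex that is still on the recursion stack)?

1→9

DFS from 8 (visiting neighbors in alphabetical/numeric order); mark gray on enter, black on exit:
8 gray
  5 gray
    9 gray
      2 gray
        3 gray
          1 gray
            1→9: 9 is gray → back edge
First back edge: 1 → 9.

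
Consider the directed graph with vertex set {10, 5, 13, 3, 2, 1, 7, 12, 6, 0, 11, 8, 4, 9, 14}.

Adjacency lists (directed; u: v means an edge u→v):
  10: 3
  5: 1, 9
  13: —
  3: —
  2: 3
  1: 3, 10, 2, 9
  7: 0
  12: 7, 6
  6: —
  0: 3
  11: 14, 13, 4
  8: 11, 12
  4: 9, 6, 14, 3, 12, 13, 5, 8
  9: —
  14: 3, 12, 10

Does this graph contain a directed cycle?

DFS with white/gray/black marking, starting from 9:
9 gray
9 black
10 gray
  3 gray
  3 black
10 black
5 gray
  1 gray
    1→3: 3 black — skip
    1→10: 10 black — skip
    2 gray
      2→3: 3 black — skip
    2 black
    1→9: 9 black — skip
  1 black
  5→9: 9 black — skip
5 black
13 gray
13 black
7 gray
  0 gray
    0→3: 3 black — skip
  0 black
7 black
12 gray
  12→7: 7 black — skip
  6 gray
  6 black
12 black
11 gray
  14 gray
    14→3: 3 black — skip
    14→12: 12 black — skip
    14→10: 10 black — skip
  14 black
  11→13: 13 black — skip
  4 gray
    4→9: 9 black — skip
    4→6: 6 black — skip
    4→14: 14 black — skip
    4→3: 3 black — skip
    4→12: 12 black — skip
    4→13: 13 black — skip
    4→5: 5 black — skip
    8 gray
      8→11: 11 is gray → back edge
Back edge found, so a cycle exists: 11 → 4 → 8 → 11.

Yes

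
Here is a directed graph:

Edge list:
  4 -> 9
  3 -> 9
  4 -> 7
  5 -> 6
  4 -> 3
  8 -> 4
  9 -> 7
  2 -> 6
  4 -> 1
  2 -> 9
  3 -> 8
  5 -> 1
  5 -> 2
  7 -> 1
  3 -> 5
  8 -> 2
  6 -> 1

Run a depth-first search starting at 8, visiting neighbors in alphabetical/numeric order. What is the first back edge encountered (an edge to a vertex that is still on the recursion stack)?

DFS from 8 (visiting neighbors in alphabetical/numeric order); mark gray on enter, black on exit:
8 gray
  2 gray
    6 gray
      1 gray
      1 black
    6 black
    9 gray
      7 gray
        7→1: 1 black — skip
      7 black
    9 black
  2 black
  4 gray
    4→1: 1 black — skip
    3 gray
      5 gray
        5→1: 1 black — skip
        5→2: 2 black — skip
        5→6: 6 black — skip
      5 black
      3→8: 8 is gray → back edge
First back edge: 3 → 8.

3->8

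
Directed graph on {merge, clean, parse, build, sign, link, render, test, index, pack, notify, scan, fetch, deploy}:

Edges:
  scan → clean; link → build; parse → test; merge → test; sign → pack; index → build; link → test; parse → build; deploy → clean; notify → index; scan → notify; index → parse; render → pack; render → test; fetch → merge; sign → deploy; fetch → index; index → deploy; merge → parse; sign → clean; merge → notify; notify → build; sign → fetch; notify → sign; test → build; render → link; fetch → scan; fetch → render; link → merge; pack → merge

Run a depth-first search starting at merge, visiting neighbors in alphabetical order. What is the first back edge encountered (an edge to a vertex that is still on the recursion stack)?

fetch→merge

DFS from merge (visiting neighbors in alphabetical order); mark gray on enter, black on exit:
merge gray
  notify gray
    build gray
    build black
    index gray
      index→build: build black — skip
      deploy gray
        clean gray
        clean black
      deploy black
      parse gray
        parse→build: build black — skip
        test gray
          test→build: build black — skip
        test black
      parse black
    index black
    sign gray
      sign→clean: clean black — skip
      sign→deploy: deploy black — skip
      fetch gray
        fetch→index: index black — skip
        fetch→merge: merge is gray → back edge
First back edge: fetch → merge.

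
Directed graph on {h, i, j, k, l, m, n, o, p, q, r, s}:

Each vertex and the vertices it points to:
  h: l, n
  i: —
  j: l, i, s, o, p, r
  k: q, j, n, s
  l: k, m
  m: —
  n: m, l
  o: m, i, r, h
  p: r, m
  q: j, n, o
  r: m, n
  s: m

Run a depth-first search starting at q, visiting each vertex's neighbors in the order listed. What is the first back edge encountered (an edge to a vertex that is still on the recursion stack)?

DFS from q (visiting each vertex's neighbors in the order listed); mark gray on enter, black on exit:
q gray
  j gray
    l gray
      k gray
        k→q: q is gray → back edge
First back edge: k → q.

k→q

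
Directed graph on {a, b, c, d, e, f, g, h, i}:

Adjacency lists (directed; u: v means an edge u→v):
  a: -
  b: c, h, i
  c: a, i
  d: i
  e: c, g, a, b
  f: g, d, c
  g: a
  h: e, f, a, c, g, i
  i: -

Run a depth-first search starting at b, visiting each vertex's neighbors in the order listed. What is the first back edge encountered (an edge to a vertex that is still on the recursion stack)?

e->b

DFS from b (visiting each vertex's neighbors in the order listed); mark gray on enter, black on exit:
b gray
  c gray
    a gray
    a black
    i gray
    i black
  c black
  h gray
    e gray
      e→c: c black — skip
      g gray
        g→a: a black — skip
      g black
      e→a: a black — skip
      e→b: b is gray → back edge
First back edge: e → b.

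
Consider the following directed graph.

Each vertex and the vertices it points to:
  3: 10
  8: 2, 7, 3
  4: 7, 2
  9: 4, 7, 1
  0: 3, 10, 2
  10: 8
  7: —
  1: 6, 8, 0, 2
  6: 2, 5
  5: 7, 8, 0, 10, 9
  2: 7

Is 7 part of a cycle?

No

7 lies on a cycle iff there is a path from 7 back to itself.
Exploring from 7, it never reaches itself; equivalently, its strongly connected component is a singleton.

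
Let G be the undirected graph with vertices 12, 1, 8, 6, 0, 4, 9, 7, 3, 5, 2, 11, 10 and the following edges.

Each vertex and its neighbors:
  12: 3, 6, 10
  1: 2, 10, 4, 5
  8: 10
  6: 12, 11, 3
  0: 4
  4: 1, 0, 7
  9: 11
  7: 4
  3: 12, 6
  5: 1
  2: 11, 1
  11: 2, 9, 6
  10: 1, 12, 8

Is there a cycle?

DFS, tracking each vertex's parent; an edge to a visited non-parent vertex closes a cycle.
Start from 1:
visit 1 (parent –)
  visit 2 (parent 1)
    visit 11 (parent 2)
      11–2: parent, skip
      visit 9 (parent 11)
        9–11: parent, skip
      visit 6 (parent 11)
        visit 12 (parent 6)
          visit 3 (parent 12)
            3–12: parent, skip
            3–6: 6 visited and ≠ parent → cycle
Cycle: 6 – 12 – 3 – 6.

Yes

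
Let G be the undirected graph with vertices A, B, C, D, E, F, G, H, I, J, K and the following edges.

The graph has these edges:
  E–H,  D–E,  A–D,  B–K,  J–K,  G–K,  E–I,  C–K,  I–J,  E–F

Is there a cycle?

DFS, tracking each vertex's parent; an edge to a visited non-parent vertex closes a cycle.
Start from E:
visit E (parent –)
  visit I (parent E)
    visit J (parent I)
      J–I: parent, skip
      visit K (parent J)
        visit B (parent K)
          B–K: parent, skip
        K–J: parent, skip
        visit C (parent K)
          C–K: parent, skip
        visit G (parent K)
          G–K: parent, skip
    I–E: parent, skip
  visit F (parent E)
    F–E: parent, skip
  visit H (parent E)
    H–E: parent, skip
  visit D (parent E)
    D–E: parent, skip
    visit A (parent D)
      A–D: parent, skip
No non-parent visited neighbor found — the graph is a forest.

No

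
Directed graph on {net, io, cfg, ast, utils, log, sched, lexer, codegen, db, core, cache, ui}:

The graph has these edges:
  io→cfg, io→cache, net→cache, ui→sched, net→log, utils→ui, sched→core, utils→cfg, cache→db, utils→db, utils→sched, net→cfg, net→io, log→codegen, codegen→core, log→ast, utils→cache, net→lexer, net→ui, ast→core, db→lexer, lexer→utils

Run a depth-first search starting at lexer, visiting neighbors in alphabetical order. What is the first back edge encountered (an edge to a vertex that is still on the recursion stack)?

DFS from lexer (visiting neighbors in alphabetical order); mark gray on enter, black on exit:
lexer gray
  utils gray
    cache gray
      db gray
        db→lexer: lexer is gray → back edge
First back edge: db → lexer.

db->lexer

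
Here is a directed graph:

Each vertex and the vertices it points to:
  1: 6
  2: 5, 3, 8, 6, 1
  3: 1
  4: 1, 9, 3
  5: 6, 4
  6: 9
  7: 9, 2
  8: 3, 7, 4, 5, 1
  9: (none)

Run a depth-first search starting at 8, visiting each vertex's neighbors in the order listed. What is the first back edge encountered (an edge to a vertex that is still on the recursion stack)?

2->8

DFS from 8 (visiting each vertex's neighbors in the order listed); mark gray on enter, black on exit:
8 gray
  3 gray
    1 gray
      6 gray
        9 gray
        9 black
      6 black
    1 black
  3 black
  7 gray
    7→9: 9 black — skip
    2 gray
      5 gray
        5→6: 6 black — skip
        4 gray
          4→1: 1 black — skip
          4→9: 9 black — skip
          4→3: 3 black — skip
        4 black
      5 black
      2→3: 3 black — skip
      2→8: 8 is gray → back edge
First back edge: 2 → 8.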